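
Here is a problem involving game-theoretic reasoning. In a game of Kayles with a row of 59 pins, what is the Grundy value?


Kayles: a move removes 1 or 2 adjacent pins from a contiguous row.
Removing pins from a row of k leaves two independent rows (a, b) with a + b = k - 1 (one pin) or a + b = k - 2 (two pins); an end removal gives a = 0.
By Sprague-Grundy, G(k) = mex{ G(a) XOR G(b) } over all these splits. G(0) = 0.
G(1): splits (0,0):0^0=0 -> mex({0}) = 1
G(2): splits (0,1):0^1=1 (0,0):0^0=0 -> mex({0, 1}) = 2
G(3): splits (0,2):0^2=2 (1,1):1^1=0 (0,1):0^1=1 -> mex({0, 1, 2}) = 3
G(4): splits (0,3):0^3=3 (1,2):1^2=3 (0,2):0^2=2 (1,1):1^1=0 -> mex({0, 2, 3}) = 1
G(5): splits (0,4):0^1=1 (1,3):1^3=2 (2,2):2^2=0 (0,3):0^3=3 (1,2):1^2=3 -> mex({0, 1, 2, 3}) = 4
G(6) = mex({0, 1, 2, 4}) = 3
G(7) = mex({0, 1, 3, 4, 5}) = 2
G(8) = mex({0, 2, 3, 5, 6}) = 1
G(9) = mex({0, 1, 2, 3, 6, 7}) = 4
G(10) = mex({0, 1, 3, 4, 5, 7}) = 2
G(11) = mex({0, 1, 2, 3, 4, 5}) = 6
G(12) = mex({0, 1, 2, 3, 5, 6, 7}) = 4
G(13) = mex({0, 2, 3, 4, 6, 7}) = 1
G(14) = mex({0, 1, 4, 5, 6, 7}) = 2
G(15) = mex({0, 1, 2, 3, 4, 5, 6}) = 7
G(16) = mex({0, 2, 3, 5, 6, 7}) = 1
G(17) = mex({0, 1, 2, 3, 5, 6, 7}) = 4
G(18) = mex({0, 1, 2, 4, 5, 6}) = 3
G(19) = mex({0, 1, 3, 4, 5, 7}) = 2
G(20) = mex({0, 2, 3, 4, 5, 6, 7}) = 1
G(21) = mex({0, 1, 2, 3, 5, 6, 7}) = 4
G(22) = mex({0, 1, 2, 3, 4, 5, 7}) = 6
G(23) = mex({0, 1, 2, 3, 4, 5, 6}) = 7
G(24) = mex({0, 1, 2, 3, 5, 6, 7}) = 4
G(25) = mex({0, 2, 3, 4, 6, 7}) = 1
G(26) = mex({0, 1, 3, 4, 5, 6, 7}) = 2
G(27) = mex({0, 1, 2, 3, 4, 5, 6, 7}) = 8
G(28) = mex({0, 1, 2, 3, 4, 6, 7, 8}) = 5
G(29) = mex({0, 1, 2, 3, 5, 6, 7, 8, 9}) = 4
G(30) = mex({0, 1, 2, 3, 4, 5, 6, 9, 10}) = 7
G(31) = mex({0, 1, 3, 4, 5, 7, 10, 11}) = 2
G(32) = mex({0, 2, 3, 4, 5, 6, 7, 9, 11}) = 1
G(33) = mex({0, 1, 2, 3, 4, 5, 6, 7, 9, 12}) = 8
G(34) = mex({0, 1, 2, 3, 4, 5, 7, 8, 11, 12}) = 6
G(35) = mex({0, 1, 2, 3, 4, 5, 6, 8, 9, 10, 11}) = 7
G(36) = mex({0, 1, 2, 3, 5, 6, 7, 9, 10}) = 4
G(37) = mex({0, 2, 3, 4, 6, 7, 9, 10, 11, 12}) = 1
G(38) = mex({0, 1, 3, 4, 5, 6, 7, 9, 10, 11, 12}) = 2
G(39) = mex({0, 1, 2, 4, 5, 6, 7, 9, 10, 12, 14}) = 3
G(40) = mex({0, 2, 3, 4, 6, 7, 11, 12, 14}) = 1
G(41) = mex({0, 1, 2, 3, 5, 6, 7, 9, 10, 11, 12}) = 4
G(42) = mex({0, 1, 2, 3, 4, 5, 6, 9, 10}) = 7
G(43) = mex({0, 1, 3, 4, 5, 7, 9, 10, 12, 15}) = 2
G(44) = mex({0, 2, 3, 4, 5, 6, 7, 9, 10, 12, 15}) = 1
G(45) = mex({0, 1, 2, 3, 4, 5, 6, 7, 9, 10, 12, 14}) = 8
G(46) = mex({0, 1, 3, 4, 5, 7, 8, 11, 12, 14}) = 2
G(47) = mex({0, 1, 2, 3, 4, 5, 6, 8, 9, 10, 11, 12}) = 7
G(48) = mex({0, 1, 2, 3, 5, 6, 7, 9, 10}) = 4
G(49) = mex({0, 2, 3, 4, 6, 7, 9, 10, 11, 12, 15}) = 1
G(50) = mex({0, 1, 4, 5, 6, 7, 9, 11, 12, 14, 15}) = 2
G(51) = mex({0, 1, 2, 3, 4, 5, 6, 7, 9, 12, 14, 15}) = 8
G(52) = mex({0, 2, 3, 4, 5, 6, 7, 8, 11, 12, 15}) = 1
G(53) = mex({0, 1, 2, 3, 5, 6, 7, 8, 9, 10, 11, 12}) = 4
G(54) = mex({0, 1, 2, 3, 4, 5, 6, 9, 10}) = 7
G(55) = mex({0, 1, 3, 4, 5, 7, 9, 10, 11, 12}) = 2
G(56) = mex({0, 2, 3, 4, 5, 6, 7, 9, 10, 11, 12, 13, 14}) = 1
G(57) = mex({0, 1, 2, 3, 5, 6, 7, 9, 10, 12, 13, 14, 15}) = 4
G(58) = mex({0, 1, 3, 4, 5, 7, 11, 12, 14, 15}) = 2
G(59) = mex({0, 1, 2, 3, 4, 5, 6, 9, 10, 11, 12, 15}) = 7
Therefore G(59) = 7.

7


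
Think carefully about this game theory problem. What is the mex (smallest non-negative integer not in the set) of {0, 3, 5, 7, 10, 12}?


Set = {0, 3, 5, 7, 10, 12}
0 is in the set.
1 is NOT in the set. This is the mex.
mex = 1

1


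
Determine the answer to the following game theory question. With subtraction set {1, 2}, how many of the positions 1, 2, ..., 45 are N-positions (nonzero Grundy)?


Subtraction set S = {1, 2}, so G(n) = n mod 3.
G(n) = 0 when n is a multiple of 3.
Multiples of 3 in [1, 45]: 15
N-positions (nonzero Grundy) = 45 - 15 = 30

30


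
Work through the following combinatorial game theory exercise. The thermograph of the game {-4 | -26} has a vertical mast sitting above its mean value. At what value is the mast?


Game = {-4 | -26}, a switch {a | b} with numbers a > b.
Its thermograph has left wall a - t and right wall b + t, which meet at t = (a - b)/2, where both equal (a + b)/2. So the mast (mean value) is at (a + b)/2.
Mean = (-4 + (-26))/2 = -30/2 = -15

-15


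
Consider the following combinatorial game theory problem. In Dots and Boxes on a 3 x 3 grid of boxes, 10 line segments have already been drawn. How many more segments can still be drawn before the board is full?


Grid: 3 x 3 boxes, i.e. 4 rows and 4 columns of dots.
Horizontal edges: (rows + 1) * cols = 4 * 3 = 12
Vertical edges: rows * (cols + 1) = 3 * 4 = 12
Total edges: 12 + 12 = 24
Edges drawn: 10
Remaining: 24 - 10 = 14

14


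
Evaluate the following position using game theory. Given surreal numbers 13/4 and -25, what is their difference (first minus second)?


x = 13/4, y = -25
Converting to common denominator: 4
x = 13/4, y = -100/4
x - y = 13/4 - -25 = 113/4

113/4


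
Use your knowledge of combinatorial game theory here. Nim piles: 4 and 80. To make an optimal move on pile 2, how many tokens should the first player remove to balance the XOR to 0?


Piles: 4 and 80
Current XOR: 4 XOR 80 = 84 (non-zero, so this is an N-position).
To make the XOR zero, we need to find a move that balances the piles.
For pile 2 (size 80): target = 80 XOR 84 = 4
We reduce pile 2 from 80 to 4.
Tokens removed: 80 - 4 = 76
Verification: 4 XOR 4 = 0

76


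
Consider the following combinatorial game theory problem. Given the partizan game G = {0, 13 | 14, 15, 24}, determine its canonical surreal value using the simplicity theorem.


Left options: {0, 13}, max = 13
Right options: {14, 15, 24}, min = 14
All options are numbers and max(Left) < min(Right), so by the simplicity theorem the value is the simplest (earliest-born) number strictly between 13 and 14.
No integer lies strictly between 13 and 14, so the value is the dyadic rational m/2^k in the interval with the smallest k (then m odd); search k = 1, 2, ...:
Denominator 2: 27/2 lies strictly between 13 and 14 -- found.
The simplest number in the interval is 27/2.
Game value = 27/2

27/2


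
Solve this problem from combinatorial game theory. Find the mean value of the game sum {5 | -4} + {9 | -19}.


G1 = {5 | -4}, G2 = {9 | -19}
Each is a switch {a | b} with numbers a > b; its mean value is (a + b)/2, and mean value is additive over game sums: m(G1 + G2) = m(G1) + m(G2).
Mean of G1 = (5 + (-4))/2 = 1/2 = 1/2
Mean of G2 = (9 + (-19))/2 = -10/2 = -5
Mean of G1 + G2 = 1/2 + -5 = -9/2

-9/2


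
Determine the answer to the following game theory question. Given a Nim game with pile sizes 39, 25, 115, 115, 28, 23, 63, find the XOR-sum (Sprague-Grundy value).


We need the XOR (exclusive or) of all pile sizes.
After XOR-ing pile 1 (size 39): 0 XOR 39 = 39
After XOR-ing pile 2 (size 25): 39 XOR 25 = 62
After XOR-ing pile 3 (size 115): 62 XOR 115 = 77
After XOR-ing pile 4 (size 115): 77 XOR 115 = 62
After XOR-ing pile 5 (size 28): 62 XOR 28 = 34
After XOR-ing pile 6 (size 23): 34 XOR 23 = 53
After XOR-ing pile 7 (size 63): 53 XOR 63 = 10
The Nim-value of this position is 10.

10


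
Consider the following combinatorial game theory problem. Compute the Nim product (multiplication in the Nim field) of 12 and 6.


Nim multiplication is bilinear over XOR: (u XOR v) * w = (u*w) XOR (v*w).
So we split each operand into its bit components and XOR the pairwise Nim products.
12 = 4 + 8 (as XOR of powers of 2).
6 = 2 + 4 (as XOR of powers of 2).
Using the standard Nim-product table on single bits:
  2*2 = 3,   2*4 = 8,   2*8 = 12,
  4*4 = 6,   4*8 = 11,  8*8 = 13,
and  1*x = x (identity), k*l = l*k (commutative).
Pairwise Nim products:
  4 * 2 = 8
  4 * 4 = 6
  8 * 2 = 12
  8 * 4 = 11
XOR them: 8 XOR 6 XOR 12 XOR 11 = 9.
Result: 12 * 6 = 9 (in Nim).

9


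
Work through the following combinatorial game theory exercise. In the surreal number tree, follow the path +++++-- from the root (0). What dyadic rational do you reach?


Sign expansion: +++++--
Rule: track bounds (lo, hi), initially (-inf, +inf). On '+', the current value becomes lo and we move to the simplest number in (value, hi): value + 1 if hi = +inf, otherwise the midpoint (value + hi)/2. On '-', the current value becomes hi and we move to value - 1 if lo = -inf, otherwise the midpoint (lo + value)/2.
Start at 0.
Step 1: sign = +, move right. Bounds: (0, +inf). Value = 1
Step 2: sign = +, move right. Bounds: (1, +inf). Value = 2
Step 3: sign = +, move right. Bounds: (2, +inf). Value = 3
Step 4: sign = +, move right. Bounds: (3, +inf). Value = 4
Step 5: sign = +, move right. Bounds: (4, +inf). Value = 5
Step 6: sign = -, move left. Bounds: (4, 5). Value = 9/2
Step 7: sign = -, move left. Bounds: (4, 9/2). Value = 17/4
The surreal number with sign expansion +++++-- is 17/4.

17/4


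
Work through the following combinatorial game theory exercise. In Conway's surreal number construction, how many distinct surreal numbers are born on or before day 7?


Day 0: {|} = 0 is born. Count = 1.
Day n: the number of surreal numbers born by day n is 2^(n+1) - 1.
By day 0: 2^1 - 1 = 1
By day 1: 2^2 - 1 = 3
By day 2: 2^3 - 1 = 7
By day 3: 2^4 - 1 = 15
By day 4: 2^5 - 1 = 31
By day 5: 2^6 - 1 = 63
By day 6: 2^7 - 1 = 127
By day 7: 2^8 - 1 = 255
By day 7: 255 surreal numbers.

255


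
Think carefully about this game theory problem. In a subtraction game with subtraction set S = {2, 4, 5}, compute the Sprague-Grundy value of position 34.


The subtraction set is S = {2, 4, 5}.
G(k) = mex{ G(k - s) : s in S, s <= k }. We compute iteratively: G(0) = 0.
G(1) = mex({}) = 0
G(2) = mex({0}) = 1
G(3) = mex({0}) = 1
G(4) = mex({0, 1}) = 2
G(5) = mex({0, 1}) = 2
G(6) = mex({0, 1, 2}) = 3
G(7) = mex({1, 2}) = 0
G(8) = mex({1, 2, 3}) = 0
G(9) = mex({0, 2}) = 1
G(10) = mex({0, 2, 3}) = 1
G(11) = mex({0, 1, 3}) = 2
Observe that G(7)..G(11) = 0, 0, 1, 1, 2 repeats G(0)..G(4) = 0, 0, 1, 1, 2.
For k >= max(S) = 5, G(k) is determined by the previous 5 values G(k-5)..G(k-1); a window of 5 consecutive values has recurred shifted by 7, so by induction G(k + 7) = G(k) for all k >= 0: the sequence is periodic from the start with period 7.
One period: G(0..6) = 0, 0, 1, 1, 2, 2, 3.
34 mod 7 = 6, so G(34) = G(6) = 3.

3


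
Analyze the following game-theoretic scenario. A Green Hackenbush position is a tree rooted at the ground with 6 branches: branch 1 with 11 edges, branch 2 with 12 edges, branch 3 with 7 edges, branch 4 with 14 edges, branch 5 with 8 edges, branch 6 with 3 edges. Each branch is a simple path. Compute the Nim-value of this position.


The tree has 6 branches from the ground vertex.
In Green Hackenbush, the Nim-value of a simple path of length k is k.
Branch 1: length 11, Nim-value = 11
Branch 2: length 12, Nim-value = 12
Branch 3: length 7, Nim-value = 7
Branch 4: length 14, Nim-value = 14
Branch 5: length 8, Nim-value = 8
Branch 6: length 3, Nim-value = 3
Total Nim-value = XOR of all branch values:
0 XOR 11 = 11
11 XOR 12 = 7
7 XOR 7 = 0
0 XOR 14 = 14
14 XOR 8 = 6
6 XOR 3 = 5
Nim-value of the tree = 5

5


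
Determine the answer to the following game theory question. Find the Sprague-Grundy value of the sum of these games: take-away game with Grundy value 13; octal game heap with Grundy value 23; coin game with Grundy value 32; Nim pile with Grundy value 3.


By the Sprague-Grundy theorem, the Grundy value of a sum of games is the XOR of individual Grundy values.
take-away game: Grundy value = 13. Running XOR: 0 XOR 13 = 13
octal game heap: Grundy value = 23. Running XOR: 13 XOR 23 = 26
coin game: Grundy value = 32. Running XOR: 26 XOR 32 = 58
Nim pile: Grundy value = 3. Running XOR: 58 XOR 3 = 57
The combined Grundy value is 57.

57


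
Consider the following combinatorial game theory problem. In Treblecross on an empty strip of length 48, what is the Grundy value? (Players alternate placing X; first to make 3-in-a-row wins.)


Treblecross: place X on empty cells; 3-in-a-row wins.
Playing within two cells of an existing X lets the opponent win at once, so sensible play treats the cells i-2..i+2 around each X as dead. The player left with no safe cell loses, so this is a normal-play take-away game on strips of safe cells.
Placing X at cell i (0-indexed) of a strip of k safe cells leaves independent strips of sizes max(0, i-2) and max(0, k-i-3). Hence G(k) = mex{ G(max(0,i-2)) XOR G(max(0,k-i-3)) : 0 <= i < k }, with G(0) = 0.
G(1): splits (0,0):0^0=0 -> mex({0}) = 1
G(2): splits (0,0):0^0=0 -> mex({0}) = 1
G(3): splits (0,0):0^0=0 -> mex({0}) = 1
G(4): splits (0,1):0^1=1 (0,0):0^0=0 -> mex({0, 1}) = 2
G(5): splits (0,2):0^1=1 (0,1):0^1=1 (0,0):0^0=0 -> mex({0, 1}) = 2
G(6) = mex({1}) = 0
G(7) = mex({0, 1, 2}) = 3
G(8) = mex({0, 1, 2}) = 3
G(9) = mex({0, 2}) = 1
G(10) = mex({0, 2, 3}) = 1
G(11) = mex({0, 3}) = 1
G(12) = mex({1, 3}) = 0
G(13) = mex({0, 1, 2, 3}) = 4
G(14) = mex({0, 1, 2}) = 3
G(15) = mex({0, 1, 2}) = 3
G(16) = mex({0, 1, 2, 4}) = 3
G(17) = mex({0, 1, 3, 4}) = 2
G(18) = mex({0, 1, 3, 4}) = 2
G(19) = mex({0, 1, 3, 5}) = 2
G(20) = mex({0, 1, 2, 3, 5}) = 4
G(21) = mex({0, 1, 2, 3, 5}) = 4
G(22) = mex({1, 2, 6}) = 0
G(23) = mex({0, 1, 2, 3, 4, 6}) = 5
G(24) = mex({0, 1, 2, 3, 4}) = 5
G(25) = mex({0, 1, 3, 4, 7}) = 2
G(26) = mex({0, 1, 3, 4, 5, 7}) = 2
G(27) = mex({0, 1, 3, 5}) = 2
G(28) = mex({0, 1, 2, 5}) = 3
G(29) = mex({0, 1, 2, 4, 5, 6}) = 3
G(30) = mex({1, 2, 4, 6}) = 0
G(31) = mex({0, 1, 2, 3, 4, 6}) = 5
G(32) = mex({1, 2, 3, 4, 7}) = 0
G(33) = mex({0, 3, 7}) = 1
G(34) = mex({0, 2, 3, 5, 7}) = 1
G(35) = mex({0, 2, 3, 5, 6}) = 1
G(36) = mex({0, 1, 2, 5, 6}) = 3
G(37) = mex({0, 1, 2, 4, 5, 6}) = 3
G(38) = mex({0, 1, 2, 4}) = 3
G(39) = mex({0, 1, 2, 3, 4, 7}) = 5
G(40) = mex({0, 1, 2, 3, 4, 5, 7}) = 6
G(41) = mex({0, 1, 2, 3, 5, 7}) = 4
G(42) = mex({0, 1, 2, 3, 5, 6, 7}) = 4
G(43) = mex({0, 2, 3, 5, 6}) = 1
G(44) = mex({1, 2, 3, 4, 5, 6}) = 0
G(45) = mex({0, 1, 2, 3, 4, 6, 7}) = 5
G(46) = mex({0, 1, 2, 3, 4, 7}) = 5
G(47) = mex({0, 1, 2, 3, 4, 5, 7}) = 6
G(48) = mex({0, 1, 2, 3, 4, 5, 7}) = 6
Therefore G(48) = 6.

6


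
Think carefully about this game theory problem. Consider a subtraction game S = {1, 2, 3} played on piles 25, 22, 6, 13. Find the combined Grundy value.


Subtraction set: {1, 2, 3}
For this subtraction set, G(n) = n mod 4 (period = max + 1 = 4).
Pile 1 (size 25): G(25) = 25 mod 4 = 1
Pile 2 (size 22): G(22) = 22 mod 4 = 2
Pile 3 (size 6): G(6) = 6 mod 4 = 2
Pile 4 (size 13): G(13) = 13 mod 4 = 1
Total Grundy value = XOR of all: 1 XOR 2 XOR 2 XOR 1 = 0

0


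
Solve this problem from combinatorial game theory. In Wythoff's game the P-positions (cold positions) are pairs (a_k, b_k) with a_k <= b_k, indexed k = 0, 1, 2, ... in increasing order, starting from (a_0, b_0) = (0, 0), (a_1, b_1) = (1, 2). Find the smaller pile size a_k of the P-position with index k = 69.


By Wythoff's theorem, a_k = floor(k * phi) and b_k = floor(k * phi^2) = a_k + k, where phi = (1 + sqrt(5))/2 is the golden ratio.
phi = (1 + sqrt(5))/2 = 1.618034
k = 69
k * phi = 69 * 1.618034 = 111.644345
a_69 = floor(k * phi) = 111

111


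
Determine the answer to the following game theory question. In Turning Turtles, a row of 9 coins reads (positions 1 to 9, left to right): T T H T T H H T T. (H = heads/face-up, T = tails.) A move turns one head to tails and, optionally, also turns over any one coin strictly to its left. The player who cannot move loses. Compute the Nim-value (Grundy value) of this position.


Coins: T T H T T H H T T
Key fact: a single head at position k behaves exactly like a Nim heap of size k (turning it to T and optionally flipping a coin at j < k corresponds to moving the heap from k to j, or to 0), and heads combine as a disjunctive sum (two heads at the same place would cancel, matching j XOR j = 0). So the Nim-value is the XOR of the 1-indexed positions of the heads.
Face-up positions (1-indexed): [3, 6, 7]
XOR 0 with 3: 0 XOR 3 = 3
XOR 3 with 6: 3 XOR 6 = 5
XOR 5 with 7: 5 XOR 7 = 2
Nim-value = 2

2


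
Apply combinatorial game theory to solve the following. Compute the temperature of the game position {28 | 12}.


The game is {28 | 12}, a switch {a | b} with numbers a > b.
Cooling {a | b} by t gives {a - t | b + t}, which stops being hot when a - t = b + t, i.e. at t = (a - b)/2. So the temperature of a switch is (a - b)/2.
Temperature = (Left option - Right option) / 2
= (28 - (12)) / 2
= 16 / 2
= 8

8


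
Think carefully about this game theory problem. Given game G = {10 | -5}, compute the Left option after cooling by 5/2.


Original game: {10 | -5} (a switch {a | b} with a > b).
Cooling by t (for t below the temperature (a - b)/2 = 15/2) taxes each move by t: {a | b} cooled by t is {a - t | b + t}.
Cooling amount: t = 5/2
Cooled Left option: 10 - 5/2 = 15/2
Cooled Right option: -5 + 5/2 = -5/2
Cooled game: {15/2 | -5/2}
Left option = 15/2

15/2


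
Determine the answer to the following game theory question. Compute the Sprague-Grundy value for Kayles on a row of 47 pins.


Kayles: a move removes 1 or 2 adjacent pins from a contiguous row.
Removing pins from a row of k leaves two independent rows (a, b) with a + b = k - 1 (one pin) or a + b = k - 2 (two pins); an end removal gives a = 0.
By Sprague-Grundy, G(k) = mex{ G(a) XOR G(b) } over all these splits. G(0) = 0.
G(1): splits (0,0):0^0=0 -> mex({0}) = 1
G(2): splits (0,1):0^1=1 (0,0):0^0=0 -> mex({0, 1}) = 2
G(3): splits (0,2):0^2=2 (1,1):1^1=0 (0,1):0^1=1 -> mex({0, 1, 2}) = 3
G(4): splits (0,3):0^3=3 (1,2):1^2=3 (0,2):0^2=2 (1,1):1^1=0 -> mex({0, 2, 3}) = 1
G(5): splits (0,4):0^1=1 (1,3):1^3=2 (2,2):2^2=0 (0,3):0^3=3 (1,2):1^2=3 -> mex({0, 1, 2, 3}) = 4
G(6) = mex({0, 1, 2, 4}) = 3
G(7) = mex({0, 1, 3, 4, 5}) = 2
G(8) = mex({0, 2, 3, 5, 6}) = 1
G(9) = mex({0, 1, 2, 3, 6, 7}) = 4
G(10) = mex({0, 1, 3, 4, 5, 7}) = 2
G(11) = mex({0, 1, 2, 3, 4, 5}) = 6
G(12) = mex({0, 1, 2, 3, 5, 6, 7}) = 4
G(13) = mex({0, 2, 3, 4, 6, 7}) = 1
G(14) = mex({0, 1, 4, 5, 6, 7}) = 2
G(15) = mex({0, 1, 2, 3, 4, 5, 6}) = 7
G(16) = mex({0, 2, 3, 5, 6, 7}) = 1
G(17) = mex({0, 1, 2, 3, 5, 6, 7}) = 4
G(18) = mex({0, 1, 2, 4, 5, 6}) = 3
G(19) = mex({0, 1, 3, 4, 5, 7}) = 2
G(20) = mex({0, 2, 3, 4, 5, 6, 7}) = 1
G(21) = mex({0, 1, 2, 3, 5, 6, 7}) = 4
G(22) = mex({0, 1, 2, 3, 4, 5, 7}) = 6
G(23) = mex({0, 1, 2, 3, 4, 5, 6}) = 7
G(24) = mex({0, 1, 2, 3, 5, 6, 7}) = 4
G(25) = mex({0, 2, 3, 4, 6, 7}) = 1
G(26) = mex({0, 1, 3, 4, 5, 6, 7}) = 2
G(27) = mex({0, 1, 2, 3, 4, 5, 6, 7}) = 8
G(28) = mex({0, 1, 2, 3, 4, 6, 7, 8}) = 5
G(29) = mex({0, 1, 2, 3, 5, 6, 7, 8, 9}) = 4
G(30) = mex({0, 1, 2, 3, 4, 5, 6, 9, 10}) = 7
G(31) = mex({0, 1, 3, 4, 5, 7, 10, 11}) = 2
G(32) = mex({0, 2, 3, 4, 5, 6, 7, 9, 11}) = 1
G(33) = mex({0, 1, 2, 3, 4, 5, 6, 7, 9, 12}) = 8
G(34) = mex({0, 1, 2, 3, 4, 5, 7, 8, 11, 12}) = 6
G(35) = mex({0, 1, 2, 3, 4, 5, 6, 8, 9, 10, 11}) = 7
G(36) = mex({0, 1, 2, 3, 5, 6, 7, 9, 10}) = 4
G(37) = mex({0, 2, 3, 4, 6, 7, 9, 10, 11, 12}) = 1
G(38) = mex({0, 1, 3, 4, 5, 6, 7, 9, 10, 11, 12}) = 2
G(39) = mex({0, 1, 2, 4, 5, 6, 7, 9, 10, 12, 14}) = 3
G(40) = mex({0, 2, 3, 4, 6, 7, 11, 12, 14}) = 1
G(41) = mex({0, 1, 2, 3, 5, 6, 7, 9, 10, 11, 12}) = 4
G(42) = mex({0, 1, 2, 3, 4, 5, 6, 9, 10}) = 7
G(43) = mex({0, 1, 3, 4, 5, 7, 9, 10, 12, 15}) = 2
G(44) = mex({0, 2, 3, 4, 5, 6, 7, 9, 10, 12, 15}) = 1
G(45) = mex({0, 1, 2, 3, 4, 5, 6, 7, 9, 10, 12, 14}) = 8
G(46) = mex({0, 1, 3, 4, 5, 7, 8, 11, 12, 14}) = 2
G(47) = mex({0, 1, 2, 3, 4, 5, 6, 8, 9, 10, 11, 12}) = 7
Therefore G(47) = 7.

7


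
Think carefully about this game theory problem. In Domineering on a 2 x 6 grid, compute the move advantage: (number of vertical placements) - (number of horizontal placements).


Board is 2 x 6 (rows x cols).
Left (vertical) placements: (rows-1) * cols = 1 * 6 = 6
Right (horizontal) placements: rows * (cols-1) = 2 * 5 = 10
Advantage = Left - Right = 6 - 10 = -4

-4


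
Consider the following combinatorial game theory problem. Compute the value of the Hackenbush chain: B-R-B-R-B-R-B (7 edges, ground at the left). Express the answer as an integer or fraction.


Edges (from ground): B-R-B-R-B-R-B
By Berlekamp's sign-expansion rule, a Blue-Red Hackenbush stalk has the value of the surreal number whose sign sequence is the edge sequence with B -> + and R -> -.
Sign sequence: +-+-+-+
Trace the sign expansion in the surreal number tree, starting from 0:
Edge 1: B (sign +) -> bounds (0, +inf), value = 1
Edge 2: R (sign -) -> bounds (0, 1), value = 1/2
Edge 3: B (sign +) -> bounds (1/2, 1), value = 3/4
Edge 4: R (sign -) -> bounds (1/2, 3/4), value = 5/8
Edge 5: B (sign +) -> bounds (5/8, 3/4), value = 11/16
Edge 6: R (sign -) -> bounds (5/8, 11/16), value = 21/32
Edge 7: B (sign +) -> bounds (21/32, 11/16), value = 43/64
Game value = 43/64

43/64


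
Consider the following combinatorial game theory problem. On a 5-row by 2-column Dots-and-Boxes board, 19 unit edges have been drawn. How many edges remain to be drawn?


Grid: 5 x 2 boxes, i.e. 6 rows and 3 columns of dots.
Horizontal edges: (rows + 1) * cols = 6 * 2 = 12
Vertical edges: rows * (cols + 1) = 5 * 3 = 15
Total edges: 12 + 15 = 27
Edges drawn: 19
Remaining: 27 - 19 = 8

8


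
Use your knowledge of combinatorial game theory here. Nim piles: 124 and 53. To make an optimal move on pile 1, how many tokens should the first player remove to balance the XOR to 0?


Piles: 124 and 53
Current XOR: 124 XOR 53 = 73 (non-zero, so this is an N-position).
To make the XOR zero, we need to find a move that balances the piles.
For pile 1 (size 124): target = 124 XOR 73 = 53
We reduce pile 1 from 124 to 53.
Tokens removed: 124 - 53 = 71
Verification: 53 XOR 53 = 0

71


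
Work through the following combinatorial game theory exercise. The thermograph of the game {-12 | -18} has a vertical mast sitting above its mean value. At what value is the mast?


Game = {-12 | -18}, a switch {a | b} with numbers a > b.
Its thermograph has left wall a - t and right wall b + t, which meet at t = (a - b)/2, where both equal (a + b)/2. So the mast (mean value) is at (a + b)/2.
Mean = (-12 + (-18))/2 = -30/2 = -15

-15


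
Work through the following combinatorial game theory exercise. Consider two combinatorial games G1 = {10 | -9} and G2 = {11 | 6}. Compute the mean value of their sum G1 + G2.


G1 = {10 | -9}, G2 = {11 | 6}
Each is a switch {a | b} with numbers a > b; its mean value is (a + b)/2, and mean value is additive over game sums: m(G1 + G2) = m(G1) + m(G2).
Mean of G1 = (10 + (-9))/2 = 1/2 = 1/2
Mean of G2 = (11 + (6))/2 = 17/2 = 17/2
Mean of G1 + G2 = 1/2 + 17/2 = 9

9


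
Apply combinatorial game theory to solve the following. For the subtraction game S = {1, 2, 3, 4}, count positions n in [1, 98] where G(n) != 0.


Subtraction set S = {1, 2, 3, 4}, so G(n) = n mod 5.
G(n) = 0 when n is a multiple of 5.
Multiples of 5 in [1, 98]: 19
N-positions (nonzero Grundy) = 98 - 19 = 79

79


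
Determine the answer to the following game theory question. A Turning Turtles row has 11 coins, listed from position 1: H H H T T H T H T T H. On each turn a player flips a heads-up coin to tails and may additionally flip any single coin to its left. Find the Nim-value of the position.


Coins: H H H T T H T H T T H
Key fact: a single head at position k behaves exactly like a Nim heap of size k (turning it to T and optionally flipping a coin at j < k corresponds to moving the heap from k to j, or to 0), and heads combine as a disjunctive sum (two heads at the same place would cancel, matching j XOR j = 0). So the Nim-value is the XOR of the 1-indexed positions of the heads.
Face-up positions (1-indexed): [1, 2, 3, 6, 8, 11]
XOR 0 with 1: 0 XOR 1 = 1
XOR 1 with 2: 1 XOR 2 = 3
XOR 3 with 3: 3 XOR 3 = 0
XOR 0 with 6: 0 XOR 6 = 6
XOR 6 with 8: 6 XOR 8 = 14
XOR 14 with 11: 14 XOR 11 = 5
Nim-value = 5

5


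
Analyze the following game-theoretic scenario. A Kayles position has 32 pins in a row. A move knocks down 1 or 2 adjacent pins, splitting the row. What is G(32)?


Kayles: a move removes 1 or 2 adjacent pins from a contiguous row.
Removing pins from a row of k leaves two independent rows (a, b) with a + b = k - 1 (one pin) or a + b = k - 2 (two pins); an end removal gives a = 0.
By Sprague-Grundy, G(k) = mex{ G(a) XOR G(b) } over all these splits. G(0) = 0.
G(1): splits (0,0):0^0=0 -> mex({0}) = 1
G(2): splits (0,1):0^1=1 (0,0):0^0=0 -> mex({0, 1}) = 2
G(3): splits (0,2):0^2=2 (1,1):1^1=0 (0,1):0^1=1 -> mex({0, 1, 2}) = 3
G(4): splits (0,3):0^3=3 (1,2):1^2=3 (0,2):0^2=2 (1,1):1^1=0 -> mex({0, 2, 3}) = 1
G(5): splits (0,4):0^1=1 (1,3):1^3=2 (2,2):2^2=0 (0,3):0^3=3 (1,2):1^2=3 -> mex({0, 1, 2, 3}) = 4
G(6) = mex({0, 1, 2, 4}) = 3
G(7) = mex({0, 1, 3, 4, 5}) = 2
G(8) = mex({0, 2, 3, 5, 6}) = 1
G(9) = mex({0, 1, 2, 3, 6, 7}) = 4
G(10) = mex({0, 1, 3, 4, 5, 7}) = 2
G(11) = mex({0, 1, 2, 3, 4, 5}) = 6
G(12) = mex({0, 1, 2, 3, 5, 6, 7}) = 4
G(13) = mex({0, 2, 3, 4, 6, 7}) = 1
G(14) = mex({0, 1, 4, 5, 6, 7}) = 2
G(15) = mex({0, 1, 2, 3, 4, 5, 6}) = 7
G(16) = mex({0, 2, 3, 5, 6, 7}) = 1
G(17) = mex({0, 1, 2, 3, 5, 6, 7}) = 4
G(18) = mex({0, 1, 2, 4, 5, 6}) = 3
G(19) = mex({0, 1, 3, 4, 5, 7}) = 2
G(20) = mex({0, 2, 3, 4, 5, 6, 7}) = 1
G(21) = mex({0, 1, 2, 3, 5, 6, 7}) = 4
G(22) = mex({0, 1, 2, 3, 4, 5, 7}) = 6
G(23) = mex({0, 1, 2, 3, 4, 5, 6}) = 7
G(24) = mex({0, 1, 2, 3, 5, 6, 7}) = 4
G(25) = mex({0, 2, 3, 4, 6, 7}) = 1
G(26) = mex({0, 1, 3, 4, 5, 6, 7}) = 2
G(27) = mex({0, 1, 2, 3, 4, 5, 6, 7}) = 8
G(28) = mex({0, 1, 2, 3, 4, 6, 7, 8}) = 5
G(29) = mex({0, 1, 2, 3, 5, 6, 7, 8, 9}) = 4
G(30) = mex({0, 1, 2, 3, 4, 5, 6, 9, 10}) = 7
G(31) = mex({0, 1, 3, 4, 5, 7, 10, 11}) = 2
G(32) = mex({0, 2, 3, 4, 5, 6, 7, 9, 11}) = 1
Therefore G(32) = 1.

1


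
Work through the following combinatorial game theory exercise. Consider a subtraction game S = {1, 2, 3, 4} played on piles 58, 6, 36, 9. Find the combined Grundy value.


Subtraction set: {1, 2, 3, 4}
For this subtraction set, G(n) = n mod 5 (period = max + 1 = 5).
Pile 1 (size 58): G(58) = 58 mod 5 = 3
Pile 2 (size 6): G(6) = 6 mod 5 = 1
Pile 3 (size 36): G(36) = 36 mod 5 = 1
Pile 4 (size 9): G(9) = 9 mod 5 = 4
Total Grundy value = XOR of all: 3 XOR 1 XOR 1 XOR 4 = 7

7


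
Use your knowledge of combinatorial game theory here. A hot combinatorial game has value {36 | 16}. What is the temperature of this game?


The game is {36 | 16}, a switch {a | b} with numbers a > b.
Cooling {a | b} by t gives {a - t | b + t}, which stops being hot when a - t = b + t, i.e. at t = (a - b)/2. So the temperature of a switch is (a - b)/2.
Temperature = (Left option - Right option) / 2
= (36 - (16)) / 2
= 20 / 2
= 10

10


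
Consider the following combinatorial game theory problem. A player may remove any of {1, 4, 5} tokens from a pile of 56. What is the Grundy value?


The subtraction set is S = {1, 4, 5}.
G(k) = mex{ G(k - s) : s in S, s <= k }. We compute iteratively: G(0) = 0.
G(1) = mex({0}) = 1
G(2) = mex({1}) = 0
G(3) = mex({0}) = 1
G(4) = mex({0, 1}) = 2
G(5) = mex({0, 1, 2}) = 3
G(6) = mex({0, 1, 3}) = 2
G(7) = mex({0, 1, 2}) = 3
G(8) = mex({1, 2, 3}) = 0
G(9) = mex({0, 2, 3}) = 1
G(10) = mex({1, 2, 3}) = 0
G(11) = mex({0, 2, 3}) = 1
G(12) = mex({0, 1, 3}) = 2
Observe that G(8)..G(12) = 0, 1, 0, 1, 2 repeats G(0)..G(4) = 0, 1, 0, 1, 2.
For k >= max(S) = 5, G(k) is determined by the previous 5 values G(k-5)..G(k-1); a window of 5 consecutive values has recurred shifted by 8, so by induction G(k + 8) = G(k) for all k >= 0: the sequence is periodic from the start with period 8.
One period: G(0..7) = 0, 1, 0, 1, 2, 3, 2, 3.
56 mod 8 = 0, so G(56) = G(0) = 0.

0


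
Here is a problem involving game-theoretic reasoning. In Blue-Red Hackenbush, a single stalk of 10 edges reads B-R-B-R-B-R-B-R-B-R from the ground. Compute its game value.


Edges (from ground): B-R-B-R-B-R-B-R-B-R
By Berlekamp's sign-expansion rule, a Blue-Red Hackenbush stalk has the value of the surreal number whose sign sequence is the edge sequence with B -> + and R -> -.
Sign sequence: +-+-+-+-+-
Trace the sign expansion in the surreal number tree, starting from 0:
Edge 1: B (sign +) -> bounds (0, +inf), value = 1
Edge 2: R (sign -) -> bounds (0, 1), value = 1/2
Edge 3: B (sign +) -> bounds (1/2, 1), value = 3/4
Edge 4: R (sign -) -> bounds (1/2, 3/4), value = 5/8
Edge 5: B (sign +) -> bounds (5/8, 3/4), value = 11/16
Edge 6: R (sign -) -> bounds (5/8, 11/16), value = 21/32
Edge 7: B (sign +) -> bounds (21/32, 11/16), value = 43/64
Edge 8: R (sign -) -> bounds (21/32, 43/64), value = 85/128
Edge 9: B (sign +) -> bounds (85/128, 43/64), value = 171/256
Edge 10: R (sign -) -> bounds (85/128, 171/256), value = 341/512
Game value = 341/512

341/512


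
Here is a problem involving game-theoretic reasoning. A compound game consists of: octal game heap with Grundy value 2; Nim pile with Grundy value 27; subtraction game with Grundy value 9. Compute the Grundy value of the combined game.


By the Sprague-Grundy theorem, the Grundy value of a sum of games is the XOR of individual Grundy values.
octal game heap: Grundy value = 2. Running XOR: 0 XOR 2 = 2
Nim pile: Grundy value = 27. Running XOR: 2 XOR 27 = 25
subtraction game: Grundy value = 9. Running XOR: 25 XOR 9 = 16
The combined Grundy value is 16.

16


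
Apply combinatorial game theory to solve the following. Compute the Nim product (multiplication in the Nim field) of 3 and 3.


Nim multiplication is bilinear over XOR: (u XOR v) * w = (u*w) XOR (v*w).
So we split each operand into its bit components and XOR the pairwise Nim products.
3 = 1 + 2 (as XOR of powers of 2).
3 = 1 + 2 (as XOR of powers of 2).
Using the standard Nim-product table on single bits:
  2*2 = 3,   2*4 = 8,   2*8 = 12,
  4*4 = 6,   4*8 = 11,  8*8 = 13,
and  1*x = x (identity), k*l = l*k (commutative).
Pairwise Nim products:
  1 * 1 = 1
  1 * 2 = 2
  2 * 1 = 2
  2 * 2 = 3
XOR them: 1 XOR 2 XOR 2 XOR 3 = 2.
Result: 3 * 3 = 2 (in Nim).

2


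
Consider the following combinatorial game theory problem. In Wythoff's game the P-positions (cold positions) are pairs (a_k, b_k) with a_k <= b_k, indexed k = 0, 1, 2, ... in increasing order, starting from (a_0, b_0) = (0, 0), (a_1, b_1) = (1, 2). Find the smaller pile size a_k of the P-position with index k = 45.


By Wythoff's theorem, a_k = floor(k * phi) and b_k = floor(k * phi^2) = a_k + k, where phi = (1 + sqrt(5))/2 is the golden ratio.
phi = (1 + sqrt(5))/2 = 1.618034
k = 45
k * phi = 45 * 1.618034 = 72.811529
a_45 = floor(k * phi) = 72

72


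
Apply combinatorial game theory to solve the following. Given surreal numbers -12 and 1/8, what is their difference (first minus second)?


x = -12, y = 1/8
Converting to common denominator: 8
x = -96/8, y = 1/8
x - y = -12 - 1/8 = -97/8

-97/8


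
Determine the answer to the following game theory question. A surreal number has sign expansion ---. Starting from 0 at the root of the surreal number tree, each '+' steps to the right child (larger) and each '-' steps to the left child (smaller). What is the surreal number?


Sign expansion: ---
Rule: track bounds (lo, hi), initially (-inf, +inf). On '+', the current value becomes lo and we move to the simplest number in (value, hi): value + 1 if hi = +inf, otherwise the midpoint (value + hi)/2. On '-', the current value becomes hi and we move to value - 1 if lo = -inf, otherwise the midpoint (lo + value)/2.
Start at 0.
Step 1: sign = -, move left. Bounds: (-inf, 0). Value = -1
Step 2: sign = -, move left. Bounds: (-inf, -1). Value = -2
Step 3: sign = -, move left. Bounds: (-inf, -2). Value = -3
The surreal number with sign expansion --- is -3.

-3


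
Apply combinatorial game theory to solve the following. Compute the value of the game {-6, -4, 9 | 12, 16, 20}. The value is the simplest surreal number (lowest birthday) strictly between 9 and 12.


Left options: {-6, -4, 9}, max = 9
Right options: {12, 16, 20}, min = 12
All options are numbers and max(Left) < min(Right), so by the simplicity theorem the value is the simplest (earliest-born) number strictly between 9 and 12.
Integers 10 through 11 all lie strictly between 9 and 12.
Among integers, the simplest (lowest birthday = smallest |n|; 0 is born on day 0, +-n on day n) is 10.
No non-integer in the interval can be simpler: if x is a non-integer in the interval, then floor(x) or ceil(x) also lies in the interval (the interval contains an integer), and both are proper prefixes of x's sign expansion, i.e. born earlier. So the game value is 10.
Game value = 10

10


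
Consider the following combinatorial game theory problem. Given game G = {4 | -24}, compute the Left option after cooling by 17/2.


Original game: {4 | -24} (a switch {a | b} with a > b).
Cooling by t (for t below the temperature (a - b)/2 = 14) taxes each move by t: {a | b} cooled by t is {a - t | b + t}.
Cooling amount: t = 17/2
Cooled Left option: 4 - 17/2 = -9/2
Cooled Right option: -24 + 17/2 = -31/2
Cooled game: {-9/2 | -31/2}
Left option = -9/2

-9/2


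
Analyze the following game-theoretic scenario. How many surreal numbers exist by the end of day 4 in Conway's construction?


Day 0: {|} = 0 is born. Count = 1.
Day n: the number of surreal numbers born by day n is 2^(n+1) - 1.
By day 0: 2^1 - 1 = 1
By day 1: 2^2 - 1 = 3
By day 2: 2^3 - 1 = 7
By day 3: 2^4 - 1 = 15
By day 4: 2^5 - 1 = 31
By day 4: 31 surreal numbers.

31


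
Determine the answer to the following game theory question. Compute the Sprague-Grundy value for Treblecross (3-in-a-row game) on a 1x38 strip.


Treblecross: place X on empty cells; 3-in-a-row wins.
Playing within two cells of an existing X lets the opponent win at once, so sensible play treats the cells i-2..i+2 around each X as dead. The player left with no safe cell loses, so this is a normal-play take-away game on strips of safe cells.
Placing X at cell i (0-indexed) of a strip of k safe cells leaves independent strips of sizes max(0, i-2) and max(0, k-i-3). Hence G(k) = mex{ G(max(0,i-2)) XOR G(max(0,k-i-3)) : 0 <= i < k }, with G(0) = 0.
G(1): splits (0,0):0^0=0 -> mex({0}) = 1
G(2): splits (0,0):0^0=0 -> mex({0}) = 1
G(3): splits (0,0):0^0=0 -> mex({0}) = 1
G(4): splits (0,1):0^1=1 (0,0):0^0=0 -> mex({0, 1}) = 2
G(5): splits (0,2):0^1=1 (0,1):0^1=1 (0,0):0^0=0 -> mex({0, 1}) = 2
G(6) = mex({1}) = 0
G(7) = mex({0, 1, 2}) = 3
G(8) = mex({0, 1, 2}) = 3
G(9) = mex({0, 2}) = 1
G(10) = mex({0, 2, 3}) = 1
G(11) = mex({0, 3}) = 1
G(12) = mex({1, 3}) = 0
G(13) = mex({0, 1, 2, 3}) = 4
G(14) = mex({0, 1, 2}) = 3
G(15) = mex({0, 1, 2}) = 3
G(16) = mex({0, 1, 2, 4}) = 3
G(17) = mex({0, 1, 3, 4}) = 2
G(18) = mex({0, 1, 3, 4}) = 2
G(19) = mex({0, 1, 3, 5}) = 2
G(20) = mex({0, 1, 2, 3, 5}) = 4
G(21) = mex({0, 1, 2, 3, 5}) = 4
G(22) = mex({1, 2, 6}) = 0
G(23) = mex({0, 1, 2, 3, 4, 6}) = 5
G(24) = mex({0, 1, 2, 3, 4}) = 5
G(25) = mex({0, 1, 3, 4, 7}) = 2
G(26) = mex({0, 1, 3, 4, 5, 7}) = 2
G(27) = mex({0, 1, 3, 5}) = 2
G(28) = mex({0, 1, 2, 5}) = 3
G(29) = mex({0, 1, 2, 4, 5, 6}) = 3
G(30) = mex({1, 2, 4, 6}) = 0
G(31) = mex({0, 1, 2, 3, 4, 6}) = 5
G(32) = mex({1, 2, 3, 4, 7}) = 0
G(33) = mex({0, 3, 7}) = 1
G(34) = mex({0, 2, 3, 5, 7}) = 1
G(35) = mex({0, 2, 3, 5, 6}) = 1
G(36) = mex({0, 1, 2, 5, 6}) = 3
G(37) = mex({0, 1, 2, 4, 5, 6}) = 3
G(38) = mex({0, 1, 2, 4}) = 3
Therefore G(38) = 3.

3


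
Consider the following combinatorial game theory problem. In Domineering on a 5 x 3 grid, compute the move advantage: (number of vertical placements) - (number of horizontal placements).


Board is 5 x 3 (rows x cols).
Left (vertical) placements: (rows-1) * cols = 4 * 3 = 12
Right (horizontal) placements: rows * (cols-1) = 5 * 2 = 10
Advantage = Left - Right = 12 - 10 = 2

2


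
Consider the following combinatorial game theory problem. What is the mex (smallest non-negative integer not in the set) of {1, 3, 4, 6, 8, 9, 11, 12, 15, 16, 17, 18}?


Set = {1, 3, 4, 6, 8, 9, 11, 12, 15, 16, 17, 18}
0 is NOT in the set. This is the mex.
mex = 0

0


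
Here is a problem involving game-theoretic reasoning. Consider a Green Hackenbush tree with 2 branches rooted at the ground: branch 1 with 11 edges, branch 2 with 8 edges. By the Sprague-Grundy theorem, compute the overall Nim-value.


The tree has 2 branches from the ground vertex.
In Green Hackenbush, the Nim-value of a simple path of length k is k.
Branch 1: length 11, Nim-value = 11
Branch 2: length 8, Nim-value = 8
Total Nim-value = XOR of all branch values:
0 XOR 11 = 11
11 XOR 8 = 3
Nim-value of the tree = 3

3


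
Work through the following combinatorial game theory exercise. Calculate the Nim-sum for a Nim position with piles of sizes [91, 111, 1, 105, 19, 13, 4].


We need the XOR (exclusive or) of all pile sizes.
After XOR-ing pile 1 (size 91): 0 XOR 91 = 91
After XOR-ing pile 2 (size 111): 91 XOR 111 = 52
After XOR-ing pile 3 (size 1): 52 XOR 1 = 53
After XOR-ing pile 4 (size 105): 53 XOR 105 = 92
After XOR-ing pile 5 (size 19): 92 XOR 19 = 79
After XOR-ing pile 6 (size 13): 79 XOR 13 = 66
After XOR-ing pile 7 (size 4): 66 XOR 4 = 70
The Nim-value of this position is 70.

70


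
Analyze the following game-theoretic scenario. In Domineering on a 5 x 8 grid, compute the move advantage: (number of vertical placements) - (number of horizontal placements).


Board is 5 x 8 (rows x cols).
Left (vertical) placements: (rows-1) * cols = 4 * 8 = 32
Right (horizontal) placements: rows * (cols-1) = 5 * 7 = 35
Advantage = Left - Right = 32 - 35 = -3

-3


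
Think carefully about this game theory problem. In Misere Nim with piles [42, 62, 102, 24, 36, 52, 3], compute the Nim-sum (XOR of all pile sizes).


We need the XOR (exclusive or) of all pile sizes.
After XOR-ing pile 1 (size 42): 0 XOR 42 = 42
After XOR-ing pile 2 (size 62): 42 XOR 62 = 20
After XOR-ing pile 3 (size 102): 20 XOR 102 = 114
After XOR-ing pile 4 (size 24): 114 XOR 24 = 106
After XOR-ing pile 5 (size 36): 106 XOR 36 = 78
After XOR-ing pile 6 (size 52): 78 XOR 52 = 122
After XOR-ing pile 7 (size 3): 122 XOR 3 = 121
The Nim-value of this position is 121.

121


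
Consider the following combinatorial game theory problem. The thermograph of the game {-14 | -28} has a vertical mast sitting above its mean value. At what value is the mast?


Game = {-14 | -28}, a switch {a | b} with numbers a > b.
Its thermograph has left wall a - t and right wall b + t, which meet at t = (a - b)/2, where both equal (a + b)/2. So the mast (mean value) is at (a + b)/2.
Mean = (-14 + (-28))/2 = -42/2 = -21

-21


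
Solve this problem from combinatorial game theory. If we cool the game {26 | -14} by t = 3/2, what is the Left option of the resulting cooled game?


Original game: {26 | -14} (a switch {a | b} with a > b).
Cooling by t (for t below the temperature (a - b)/2 = 20) taxes each move by t: {a | b} cooled by t is {a - t | b + t}.
Cooling amount: t = 3/2
Cooled Left option: 26 - 3/2 = 49/2
Cooled Right option: -14 + 3/2 = -25/2
Cooled game: {49/2 | -25/2}
Left option = 49/2

49/2


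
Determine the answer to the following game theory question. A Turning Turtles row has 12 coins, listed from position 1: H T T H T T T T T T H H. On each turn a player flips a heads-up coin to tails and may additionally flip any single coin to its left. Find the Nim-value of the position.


Coins: H T T H T T T T T T H H
Key fact: a single head at position k behaves exactly like a Nim heap of size k (turning it to T and optionally flipping a coin at j < k corresponds to moving the heap from k to j, or to 0), and heads combine as a disjunctive sum (two heads at the same place would cancel, matching j XOR j = 0). So the Nim-value is the XOR of the 1-indexed positions of the heads.
Face-up positions (1-indexed): [1, 4, 11, 12]
XOR 0 with 1: 0 XOR 1 = 1
XOR 1 with 4: 1 XOR 4 = 5
XOR 5 with 11: 5 XOR 11 = 14
XOR 14 with 12: 14 XOR 12 = 2
Nim-value = 2

2


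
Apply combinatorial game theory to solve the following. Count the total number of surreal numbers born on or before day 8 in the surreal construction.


Day 0: {|} = 0 is born. Count = 1.
Day n: the number of surreal numbers born by day n is 2^(n+1) - 1.
By day 0: 2^1 - 1 = 1
By day 1: 2^2 - 1 = 3
By day 2: 2^3 - 1 = 7
By day 3: 2^4 - 1 = 15
By day 4: 2^5 - 1 = 31
By day 5: 2^6 - 1 = 63
By day 6: 2^7 - 1 = 127
By day 7: 2^8 - 1 = 255
By day 8: 2^9 - 1 = 511
By day 8: 511 surreal numbers.

511


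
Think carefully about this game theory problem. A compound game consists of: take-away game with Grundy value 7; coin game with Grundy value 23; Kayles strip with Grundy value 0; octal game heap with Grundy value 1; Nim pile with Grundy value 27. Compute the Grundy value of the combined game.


By the Sprague-Grundy theorem, the Grundy value of a sum of games is the XOR of individual Grundy values.
take-away game: Grundy value = 7. Running XOR: 0 XOR 7 = 7
coin game: Grundy value = 23. Running XOR: 7 XOR 23 = 16
Kayles strip: Grundy value = 0. Running XOR: 16 XOR 0 = 16
octal game heap: Grundy value = 1. Running XOR: 16 XOR 1 = 17
Nim pile: Grundy value = 27. Running XOR: 17 XOR 27 = 10
The combined Grundy value is 10.

10
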